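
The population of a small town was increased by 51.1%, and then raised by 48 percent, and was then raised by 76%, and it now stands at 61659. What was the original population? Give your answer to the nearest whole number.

Undoing the 76% increase: 61659 ÷ 1.76 ≈ 35033.522727.
Undoing the 48% increase: 35033.522727 ÷ 1.48 ≈ 23671.29914.
Undoing the 51.1% increase: 23671.29914 ÷ 1.511 ≈ 15666.

15666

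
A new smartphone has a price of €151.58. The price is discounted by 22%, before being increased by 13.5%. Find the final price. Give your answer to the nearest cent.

€134.19

After the 22% decrease: €151.58 × 0.78 = €118.2324.
13.5% increase: €118.2324 × 1.135 = €134.193774 ≈ €134.19.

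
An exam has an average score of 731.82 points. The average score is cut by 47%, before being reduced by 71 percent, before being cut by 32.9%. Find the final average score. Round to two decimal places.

75.47 points

After the 47% decrease: 731.82 × 0.53 = 387.8646.
71% decrease: 387.8646 × 0.29 = 112.480734.
After the 32.9% decrease: 112.480734 × 0.671 = 75.474572514 ≈ 75.47.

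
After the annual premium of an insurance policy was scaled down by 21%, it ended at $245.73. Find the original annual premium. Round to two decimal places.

$311.05

The overall multiplier applied was 0.79.
So the original annual premium was $245.73 ÷ 0.79 ≈ $311.05.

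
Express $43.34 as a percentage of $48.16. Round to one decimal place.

90.0%

$43.34 ÷ $48.16 ≈ 90.0%.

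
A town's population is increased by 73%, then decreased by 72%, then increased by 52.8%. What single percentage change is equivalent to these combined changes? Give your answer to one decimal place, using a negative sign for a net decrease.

-26.0%

A 73% increase multiplies by 1.73.
Then a 72% decrease: 1.73 × 0.28 = 0.4844.
Then a 52.8% increase: 0.4844 × 1.528 = 0.7401632.
Overall factor 0.7401632, i.e. -26.0%.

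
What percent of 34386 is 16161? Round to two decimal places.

16161 ÷ 34386 ≈ 47.00%.

47.00%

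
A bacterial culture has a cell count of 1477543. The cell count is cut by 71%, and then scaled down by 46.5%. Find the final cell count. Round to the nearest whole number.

229241

After the 71% decrease: 1477543 × 0.29 = 428487.47.
Apply the 46.5% decrease: 428487.47 × 0.535 = 229240.79645 ≈ 229241.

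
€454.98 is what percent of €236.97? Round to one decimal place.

192.0%

€454.98 ÷ €236.97 ≈ 192.0%.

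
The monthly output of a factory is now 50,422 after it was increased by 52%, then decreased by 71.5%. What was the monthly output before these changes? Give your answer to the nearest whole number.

The overall multiplier applied was 1.52 × 0.285 = 0.4332.
So the original monthly output was 50,422 ÷ 0.4332 ≈ 116,394.

116,394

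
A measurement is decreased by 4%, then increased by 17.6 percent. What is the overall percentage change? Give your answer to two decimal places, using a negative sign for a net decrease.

12.90%

The combined multiplier is 0.96 × 1.176 = 1.12896.
That corresponds to an increase of 12.90%.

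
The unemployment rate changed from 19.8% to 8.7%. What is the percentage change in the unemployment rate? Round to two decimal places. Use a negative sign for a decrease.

-56.06%

The change is 8.7 − 19.8 = -11.1 percentage points.
Relative to the original 19.8%, that is -11.1 ÷ 19.8 ≈ -56.06%.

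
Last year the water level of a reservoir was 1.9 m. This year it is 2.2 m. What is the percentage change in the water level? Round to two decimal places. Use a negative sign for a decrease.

Change: 2.2 − 1.9 = 0.3.
Relative to the original: 0.3 ÷ 1.9 ≈ 15.79%.

15.79%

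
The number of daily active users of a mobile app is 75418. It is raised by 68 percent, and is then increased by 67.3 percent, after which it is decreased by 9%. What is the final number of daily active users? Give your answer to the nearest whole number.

192895

Each change multiplies by a factor: 1.68 × 1.673 × 0.91 = 2.5576824.
75418 × 2.5576824 = 192895.2912432 ≈ 192895.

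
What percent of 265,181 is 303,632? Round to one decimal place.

303,632 ÷ 265,181 ≈ 114.5%.

114.5%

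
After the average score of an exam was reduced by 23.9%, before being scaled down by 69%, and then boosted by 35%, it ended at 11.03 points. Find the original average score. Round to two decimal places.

Undoing the 35% increase: 11.03 ÷ 1.35 ≈ 8.17037.
Undoing the 69% decrease: 8.17037 ÷ 0.31 ≈ 26.356032.
Undoing the 23.9% decrease: 26.356032 ÷ 0.761 ≈ 34.63 points.

34.63 points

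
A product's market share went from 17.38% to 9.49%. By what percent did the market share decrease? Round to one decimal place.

45.4%

The change is 9.49 − 17.38 = -7.89 percentage points.
Relative to the original 17.38%, that is -7.89 ÷ 17.38 ≈ -45.4%.
So the market share fell by 45.4%.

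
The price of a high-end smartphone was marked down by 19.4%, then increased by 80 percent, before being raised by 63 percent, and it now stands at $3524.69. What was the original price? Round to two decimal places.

$1490.48

The overall multiplier applied was 0.806 × 1.8 × 1.63 = 2.364804.
So the original price was $3524.69 ÷ 2.364804 ≈ $1490.48.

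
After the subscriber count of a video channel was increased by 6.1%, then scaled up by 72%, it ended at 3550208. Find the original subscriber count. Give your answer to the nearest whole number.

1945405

Undoing the 72% increase: 3550208 ÷ 1.72 ≈ 2064074.418605.
Undoing the 6.1% increase: 2064074.418605 ÷ 1.061 ≈ 1945405.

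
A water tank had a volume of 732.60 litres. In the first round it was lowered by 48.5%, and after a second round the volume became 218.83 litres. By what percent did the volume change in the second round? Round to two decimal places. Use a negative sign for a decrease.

After the first round: 732.60 × 0.515 = 377.289.
Second-round multiplier: 218.83 ÷ 377.289 ≈ 0.580006.
That is a change of -42.00%.

-42.00%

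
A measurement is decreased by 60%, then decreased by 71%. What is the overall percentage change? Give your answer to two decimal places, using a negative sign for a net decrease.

-88.40%

A 60% decrease multiplies by 0.4.
Then a 71% decrease: 0.4 × 0.29 = 0.116.
Overall factor 0.116, i.e. -88.40%.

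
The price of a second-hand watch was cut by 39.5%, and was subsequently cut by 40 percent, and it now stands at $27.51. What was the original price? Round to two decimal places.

$75.79

The overall multiplier applied was 0.605 × 0.6 = 0.363.
So the original price was $27.51 ÷ 0.363 ≈ $75.79.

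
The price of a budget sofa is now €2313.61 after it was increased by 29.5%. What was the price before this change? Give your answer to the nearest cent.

€1786.57

The overall multiplier applied was 1.295.
So the original price was €2313.61 ÷ 1.295 ≈ €1786.57.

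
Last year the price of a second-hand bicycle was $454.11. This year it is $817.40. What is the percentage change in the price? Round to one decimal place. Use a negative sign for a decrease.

Change: $817.40 − $454.11 = $363.29.
Relative to the original: $363.29 ÷ $454.11 ≈ 80.0%.

80.0%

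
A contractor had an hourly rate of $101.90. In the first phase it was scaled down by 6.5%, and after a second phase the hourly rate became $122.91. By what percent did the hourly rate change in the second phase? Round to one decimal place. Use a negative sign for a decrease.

29.0%

After the first phase: $101.90 × 0.935 = $95.2765.
Second-phase multiplier: $122.91 ÷ $95.2765 ≈ 1.29003.
That is a change of 29.0%.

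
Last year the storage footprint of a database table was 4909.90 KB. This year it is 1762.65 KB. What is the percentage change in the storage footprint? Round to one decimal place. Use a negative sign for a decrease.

Change: 1762.65 − 4909.90 = -3147.25.
Relative to the original: -3147.25 ÷ 4909.90 ≈ -64.1%.

-64.1%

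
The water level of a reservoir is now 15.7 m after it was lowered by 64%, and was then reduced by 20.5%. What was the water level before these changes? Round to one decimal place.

The overall multiplier applied was 0.36 × 0.795 = 0.2862.
So the original water level was 15.7 ÷ 0.2862 ≈ 54.9 m.

54.9 m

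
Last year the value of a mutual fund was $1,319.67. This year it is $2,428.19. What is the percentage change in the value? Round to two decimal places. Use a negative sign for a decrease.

Change: $2,428.19 − $1,319.67 = $1,108.52.
Relative to the original: $1,108.52 ÷ $1,319.67 ≈ 84.00%.

84.00%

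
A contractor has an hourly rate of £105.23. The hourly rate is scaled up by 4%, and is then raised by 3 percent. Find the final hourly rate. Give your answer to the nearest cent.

£112.72

Each change multiplies by a factor: 1.04 × 1.03 = 1.0712.
£105.23 × 1.0712 = £112.722376 ≈ £112.72.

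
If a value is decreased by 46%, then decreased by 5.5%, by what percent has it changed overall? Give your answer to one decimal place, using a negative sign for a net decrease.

-49.0%

A 46% decrease multiplies by 0.54.
Then a 5.5% decrease: 0.54 × 0.945 = 0.5103.
Overall factor 0.5103, i.e. -49.0%.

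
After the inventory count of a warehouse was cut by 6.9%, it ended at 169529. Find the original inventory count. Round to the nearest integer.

182093

The overall multiplier applied was 0.931.
So the original inventory count was 169529 ÷ 0.931 ≈ 182093.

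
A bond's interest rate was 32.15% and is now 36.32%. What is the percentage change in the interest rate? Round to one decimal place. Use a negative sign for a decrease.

13.0%

The change is 36.32 − 32.15 = 4.17 percentage points.
Relative to the original 32.15%, that is 4.17 ÷ 32.15 ≈ 13.0%.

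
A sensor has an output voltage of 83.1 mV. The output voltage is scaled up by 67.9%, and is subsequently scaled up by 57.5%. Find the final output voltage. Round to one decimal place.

Each change multiplies by a factor: 1.679 × 1.575 = 2.644425.
83.1 × 2.644425 = 219.7517175 ≈ 219.8.

219.8 mV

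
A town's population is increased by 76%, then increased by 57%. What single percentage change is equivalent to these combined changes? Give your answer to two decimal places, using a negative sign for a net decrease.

176.32%

A 76% increase multiplies by 1.76.
Then a 57% increase: 1.76 × 1.57 = 2.7632.
Overall factor 2.7632, i.e. 176.32%.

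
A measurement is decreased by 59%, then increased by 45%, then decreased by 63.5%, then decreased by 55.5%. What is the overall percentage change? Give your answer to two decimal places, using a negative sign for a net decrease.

-90.34%

The combined multiplier is 0.41 × 1.45 × 0.365 × 0.445 = 0.0965616625.
That corresponds to a decrease of 90.34%.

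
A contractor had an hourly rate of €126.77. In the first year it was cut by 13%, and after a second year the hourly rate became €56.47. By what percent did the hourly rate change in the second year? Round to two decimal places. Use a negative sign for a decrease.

After the first year: €126.77 × 0.87 = €110.2899.
Second-year multiplier: €56.47 ÷ €110.2899 ≈ 0.512014.
That is a change of -48.80%.

-48.80%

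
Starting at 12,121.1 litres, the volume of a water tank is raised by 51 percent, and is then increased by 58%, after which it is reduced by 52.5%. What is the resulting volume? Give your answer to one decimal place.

Apply the 51% increase: 12,121.1 × 1.51 = 18302.861.
After the 58% increase: 18302.861 × 1.58 = 28918.52038.
52.5% decrease: 28918.52038 × 0.475 = 13736.2971805 ≈ 13,736.3.

13,736.3 litres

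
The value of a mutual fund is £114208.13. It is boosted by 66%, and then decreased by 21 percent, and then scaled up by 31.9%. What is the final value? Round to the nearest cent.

£197549.98

Apply the 66% increase: £114208.13 × 1.66 = £189585.4958.
Apply the 21% decrease: £189585.4958 × 0.79 = £149772.541682.
After the 31.9% increase: £149772.541682 × 1.319 = £197549.982478558 ≈ £197549.98.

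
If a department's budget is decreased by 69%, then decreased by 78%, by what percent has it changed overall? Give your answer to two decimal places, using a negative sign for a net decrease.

A 69% decrease multiplies by 0.31.
Then a 78% decrease: 0.31 × 0.22 = 0.0682.
Overall factor 0.0682, i.e. -93.18%.

-93.18%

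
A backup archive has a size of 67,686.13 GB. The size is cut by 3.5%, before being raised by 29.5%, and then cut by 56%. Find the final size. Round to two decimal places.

After the 3.5% decrease: 67,686.13 × 0.965 = 65317.11545.
29.5% increase: 65317.11545 × 1.295 = 84585.66450775.
After the 56% decrease: 84585.66450775 × 0.44 = 37217.69238341 ≈ 37,217.69.

37,217.69 GB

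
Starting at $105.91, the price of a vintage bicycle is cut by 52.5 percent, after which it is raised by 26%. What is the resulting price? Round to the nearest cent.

Each change multiplies by a factor: 0.475 × 1.26 = 0.5985.
$105.91 × 0.5985 = $63.387135 ≈ $63.39.

$63.39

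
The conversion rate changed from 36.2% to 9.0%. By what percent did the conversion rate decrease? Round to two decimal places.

The change is 9.0 − 36.2 = -27.2 percentage points.
Relative to the original 36.2%, that is -27.2 ÷ 36.2 ≈ -75.14%.
So the conversion rate fell by 75.14%.

75.14%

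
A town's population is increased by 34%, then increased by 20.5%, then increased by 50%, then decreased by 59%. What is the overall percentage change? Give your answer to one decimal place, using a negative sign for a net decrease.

-0.7%

The combined multiplier is 1.34 × 1.205 × 1.5 × 0.41 = 0.9930405.
That corresponds to a decrease of 0.7%.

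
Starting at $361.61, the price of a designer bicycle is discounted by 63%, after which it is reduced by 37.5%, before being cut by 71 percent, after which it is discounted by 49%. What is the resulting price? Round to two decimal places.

$12.37

Apply the 63% decrease: $361.61 × 0.37 = $133.7957.
After the 37.5% decrease: $133.7957 × 0.625 = $83.6223125.
Apply the 71% decrease: $83.6223125 × 0.29 = $24.250470625.
After the 49% decrease: $24.250470625 × 0.51 = $12.36774001875 ≈ $12.37.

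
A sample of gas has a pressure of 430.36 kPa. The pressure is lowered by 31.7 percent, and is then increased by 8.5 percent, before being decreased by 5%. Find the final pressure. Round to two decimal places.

302.97 kPa

Each change multiplies by a factor: 0.683 × 1.085 × 0.95 = 0.70400225.
430.36 × 0.70400225 = 302.97440831 ≈ 302.97.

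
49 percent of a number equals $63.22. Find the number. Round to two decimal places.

$129.02

$63.22 ÷ 0.49 ≈ $129.02.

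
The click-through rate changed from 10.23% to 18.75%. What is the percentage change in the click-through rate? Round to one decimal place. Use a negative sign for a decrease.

83.3%

The change is 18.75 − 10.23 = 8.52 percentage points.
Relative to the original 10.23%, that is 8.52 ÷ 10.23 ≈ 83.3%.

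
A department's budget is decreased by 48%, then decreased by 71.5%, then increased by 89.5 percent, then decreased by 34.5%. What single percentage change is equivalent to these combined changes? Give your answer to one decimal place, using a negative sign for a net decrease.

The combined multiplier is 0.52 × 0.285 × 1.895 × 0.655 = 0.183949545.
That corresponds to a decrease of 81.6%.

-81.6%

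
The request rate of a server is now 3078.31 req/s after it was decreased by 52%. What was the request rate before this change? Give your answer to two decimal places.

The overall multiplier applied was 0.48.
So the original request rate was 3078.31 ÷ 0.48 ≈ 6413.15 req/s.

6413.15 req/s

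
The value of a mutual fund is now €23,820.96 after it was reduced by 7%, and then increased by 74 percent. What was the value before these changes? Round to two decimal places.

The overall multiplier applied was 0.93 × 1.74 = 1.6182.
So the original value was €23,820.96 ÷ 1.6182 ≈ €14,720.65.

€14,720.65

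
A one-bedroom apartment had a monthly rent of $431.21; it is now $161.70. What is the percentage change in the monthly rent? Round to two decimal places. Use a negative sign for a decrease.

Change: $161.70 − $431.21 = -$269.51.
Relative to the original: -$269.51 ÷ $431.21 ≈ -62.50%.

-62.50%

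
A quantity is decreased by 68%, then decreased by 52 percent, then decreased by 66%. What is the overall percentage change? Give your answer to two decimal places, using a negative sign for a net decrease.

The combined multiplier is 0.32 × 0.48 × 0.34 = 0.052224.
That corresponds to a decrease of 94.78%.

-94.78%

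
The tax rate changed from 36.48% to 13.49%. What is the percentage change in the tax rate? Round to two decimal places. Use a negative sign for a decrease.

The change is 13.49 − 36.48 = -22.99 percentage points.
Relative to the original 36.48%, that is -22.99 ÷ 36.48 ≈ -63.02%.

-63.02%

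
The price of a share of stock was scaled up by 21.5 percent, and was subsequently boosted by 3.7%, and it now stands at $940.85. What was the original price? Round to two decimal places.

Undoing the 3.7% increase: $940.85 ÷ 1.037 ≈ $907.280617.
Undoing the 21.5% increase: $907.280617 ÷ 1.215 ≈ $746.73.

$746.73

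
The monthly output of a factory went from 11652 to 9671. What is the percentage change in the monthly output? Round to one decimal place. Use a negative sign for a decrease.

Change: 9671 − 11652 = -1981.
Relative to the original: -1981 ÷ 11652 ≈ -17.0%.

-17.0%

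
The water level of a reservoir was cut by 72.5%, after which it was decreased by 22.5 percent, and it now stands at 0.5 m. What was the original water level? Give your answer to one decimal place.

2.3 m

The overall multiplier applied was 0.275 × 0.775 = 0.213125.
So the original water level was 0.5 ÷ 0.213125 ≈ 2.3 m.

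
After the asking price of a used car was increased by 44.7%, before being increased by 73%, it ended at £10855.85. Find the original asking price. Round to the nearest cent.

£4336.60

Undoing the 73% increase: £10855.85 ÷ 1.73 ≈ £6275.057803.
Undoing the 44.7% increase: £6275.057803 ÷ 1.447 ≈ £4336.60.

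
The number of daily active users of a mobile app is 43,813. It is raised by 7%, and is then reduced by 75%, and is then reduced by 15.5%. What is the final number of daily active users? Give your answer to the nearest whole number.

Each change multiplies by a factor: 1.07 × 0.25 × 0.845 = 0.2260375.
43,813 × 0.2260375 = 9903.3809875 ≈ 9,903.

9,903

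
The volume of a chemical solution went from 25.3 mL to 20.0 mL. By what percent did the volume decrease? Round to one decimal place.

20.9%

Change: 20.0 − 25.3 = -5.3.
Relative to the original: -5.3 ÷ 25.3 ≈ -20.9%.
So the volume decreased by 20.9%.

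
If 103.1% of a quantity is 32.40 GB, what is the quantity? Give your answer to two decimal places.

31.43 GB

32.40 GB ÷ 1.031 ≈ 31.43 GB.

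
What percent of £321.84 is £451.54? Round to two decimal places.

140.30%

£451.54 ÷ £321.84 ≈ 140.30%.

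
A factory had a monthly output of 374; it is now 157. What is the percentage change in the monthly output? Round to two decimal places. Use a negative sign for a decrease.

-58.02%

Change: 157 − 374 = -217.
Relative to the original: -217 ÷ 374 ≈ -58.02%.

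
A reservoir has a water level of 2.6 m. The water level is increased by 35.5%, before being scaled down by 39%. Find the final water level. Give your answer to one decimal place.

Each change multiplies by a factor: 1.355 × 0.61 = 0.82655.
2.6 × 0.82655 = 2.14903 ≈ 2.1.

2.1 m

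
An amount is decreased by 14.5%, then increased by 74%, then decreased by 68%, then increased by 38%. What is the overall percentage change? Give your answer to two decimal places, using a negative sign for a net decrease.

-34.30%

The combined multiplier is 0.855 × 1.74 × 0.32 × 1.38 = 0.65696832.
That corresponds to a decrease of 34.30%.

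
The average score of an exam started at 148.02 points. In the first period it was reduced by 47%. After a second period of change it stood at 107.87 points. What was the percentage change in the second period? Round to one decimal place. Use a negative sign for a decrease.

37.5%

After the first period: 148.02 × 0.53 = 78.4506.
Second-period multiplier: 107.87 ÷ 78.4506 ≈ 1.37501.
That is a change of 37.5%.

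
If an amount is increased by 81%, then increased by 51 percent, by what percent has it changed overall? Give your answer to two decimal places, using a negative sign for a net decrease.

173.31%

The combined multiplier is 1.81 × 1.51 = 2.7331.
That corresponds to an increase of 173.31%.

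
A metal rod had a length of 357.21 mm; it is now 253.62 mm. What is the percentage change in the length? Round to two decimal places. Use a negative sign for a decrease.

Change: 253.62 − 357.21 = -103.59.
Relative to the original: -103.59 ÷ 357.21 ≈ -29.00%.

-29.00%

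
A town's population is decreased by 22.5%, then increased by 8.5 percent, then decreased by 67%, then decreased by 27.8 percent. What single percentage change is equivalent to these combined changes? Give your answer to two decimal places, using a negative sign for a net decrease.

-79.97%

The combined multiplier is 0.775 × 1.085 × 0.33 × 0.722 = 0.2003468775.
That corresponds to a decrease of 79.97%.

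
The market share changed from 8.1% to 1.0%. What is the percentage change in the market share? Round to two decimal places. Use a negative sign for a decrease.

-87.65%

The change is 1.0 − 8.1 = -7.1 percentage points.
Relative to the original 8.1%, that is -7.1 ÷ 8.1 ≈ -87.65%.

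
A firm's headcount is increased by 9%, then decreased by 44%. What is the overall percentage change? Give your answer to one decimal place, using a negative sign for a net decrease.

The combined multiplier is 1.09 × 0.56 = 0.6104.
That corresponds to a decrease of 39.0%.

-39.0%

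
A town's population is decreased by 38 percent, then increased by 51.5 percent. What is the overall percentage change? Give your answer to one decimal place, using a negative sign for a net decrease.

A 38% decrease multiplies by 0.62.
Then a 51.5% increase: 0.62 × 1.515 = 0.9393.
Overall factor 0.9393, i.e. -6.1%.

-6.1%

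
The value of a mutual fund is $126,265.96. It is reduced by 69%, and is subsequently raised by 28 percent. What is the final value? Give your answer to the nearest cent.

$50,102.33

After the 69% decrease: $126,265.96 × 0.31 = $39142.4476.
After the 28% increase: $39142.4476 × 1.28 = $50102.332928 ≈ $50,102.33.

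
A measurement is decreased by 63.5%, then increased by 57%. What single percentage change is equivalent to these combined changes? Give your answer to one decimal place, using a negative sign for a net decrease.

A 63.5% decrease multiplies by 0.365.
Then a 57% increase: 0.365 × 1.57 = 0.57305.
Overall factor 0.57305, i.e. -42.7%.

-42.7%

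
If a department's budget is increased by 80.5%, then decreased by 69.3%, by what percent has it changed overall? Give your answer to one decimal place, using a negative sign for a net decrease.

The combined multiplier is 1.805 × 0.307 = 0.554135.
That corresponds to a decrease of 44.6%.

-44.6%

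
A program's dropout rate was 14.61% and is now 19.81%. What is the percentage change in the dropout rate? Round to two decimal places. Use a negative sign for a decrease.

The change is 19.81 − 14.61 = 5.20 percentage points.
Relative to the original 14.61%, that is 5.20 ÷ 14.61 ≈ 35.59%.

35.59%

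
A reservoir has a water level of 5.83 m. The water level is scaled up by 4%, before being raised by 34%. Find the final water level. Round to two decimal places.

8.12 m

Apply the 4% increase: 5.83 × 1.04 = 6.0632.
34% increase: 6.0632 × 1.34 = 8.124688 ≈ 8.12.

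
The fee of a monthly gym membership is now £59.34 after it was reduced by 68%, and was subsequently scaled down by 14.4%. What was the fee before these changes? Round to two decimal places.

£216.63

Undoing the 14.4% decrease: £59.34 ÷ 0.856 ≈ £69.32243.
Undoing the 68% decrease: £69.32243 ÷ 0.32 ≈ £216.63.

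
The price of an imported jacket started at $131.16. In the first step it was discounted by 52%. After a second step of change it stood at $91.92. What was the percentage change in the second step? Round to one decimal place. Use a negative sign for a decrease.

46.0%

After the first step: $131.16 × 0.48 = $62.9568.
Second-step multiplier: $91.92 ÷ $62.9568 ≈ 1.46005.
That is a change of 46.0%.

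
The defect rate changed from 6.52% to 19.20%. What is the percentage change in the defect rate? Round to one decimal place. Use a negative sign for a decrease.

The change is 19.20 − 6.52 = 12.68 percentage points.
Relative to the original 6.52%, that is 12.68 ÷ 6.52 ≈ 194.5%.

194.5%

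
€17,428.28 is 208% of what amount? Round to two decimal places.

€17,428.28 ÷ 2.08 ≈ €8,378.98.

€8,378.98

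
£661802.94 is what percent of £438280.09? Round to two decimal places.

151.00%

£661802.94 ÷ £438280.09 ≈ 151.00%.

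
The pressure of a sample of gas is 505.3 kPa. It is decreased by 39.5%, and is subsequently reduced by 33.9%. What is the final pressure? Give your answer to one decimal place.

202.1 kPa

Each change multiplies by a factor: 0.605 × 0.661 = 0.399905.
505.3 × 0.399905 = 202.0719965 ≈ 202.1.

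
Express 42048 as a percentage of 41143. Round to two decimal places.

42048 ÷ 41143 ≈ 102.20%.

102.20%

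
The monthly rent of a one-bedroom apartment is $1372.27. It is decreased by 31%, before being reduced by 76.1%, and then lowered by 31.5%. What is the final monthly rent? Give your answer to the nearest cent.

After the 31% decrease: $1372.27 × 0.69 = $946.8663.
After the 76.1% decrease: $946.8663 × 0.239 = $226.3010457.
Apply the 31.5% decrease: $226.3010457 × 0.685 = $155.0162163045 ≈ $155.02.

$155.02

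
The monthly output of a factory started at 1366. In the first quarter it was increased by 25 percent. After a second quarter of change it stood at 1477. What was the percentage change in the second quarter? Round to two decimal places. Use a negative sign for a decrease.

-13.50%

After the first quarter: 1366 × 1.25 = 1707.5.
Second-quarter multiplier: 1477 ÷ 1707.5 ≈ 0.865007.
That is a change of -13.50%.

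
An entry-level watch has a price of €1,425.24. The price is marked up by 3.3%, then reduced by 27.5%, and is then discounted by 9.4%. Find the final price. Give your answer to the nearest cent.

Apply the 3.3% increase: €1,425.24 × 1.033 = €1472.27292.
After the 27.5% decrease: €1472.27292 × 0.725 = €1067.397867.
9.4% decrease: €1067.397867 × 0.906 = €967.062467502 ≈ €967.06.

€967.06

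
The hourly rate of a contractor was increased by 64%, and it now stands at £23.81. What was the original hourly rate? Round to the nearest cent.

The overall multiplier applied was 1.64.
So the original hourly rate was £23.81 ÷ 1.64 ≈ £14.52.

£14.52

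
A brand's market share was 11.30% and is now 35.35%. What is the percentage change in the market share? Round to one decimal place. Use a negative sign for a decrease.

212.8%

The change is 35.35 − 11.30 = 24.05 percentage points.
Relative to the original 11.30%, that is 24.05 ÷ 11.30 ≈ 212.8%.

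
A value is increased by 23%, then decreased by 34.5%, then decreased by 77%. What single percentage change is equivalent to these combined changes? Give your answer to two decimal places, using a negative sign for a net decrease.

-81.47%

The combined multiplier is 1.23 × 0.655 × 0.23 = 0.1852995.
That corresponds to a decrease of 81.47%.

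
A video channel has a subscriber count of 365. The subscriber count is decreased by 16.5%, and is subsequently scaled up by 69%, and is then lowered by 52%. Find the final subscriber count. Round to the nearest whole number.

247

16.5% decrease: 365 × 0.835 = 304.775.
69% increase: 304.775 × 1.69 = 515.06975.
After the 52% decrease: 515.06975 × 0.48 = 247.23348 ≈ 247.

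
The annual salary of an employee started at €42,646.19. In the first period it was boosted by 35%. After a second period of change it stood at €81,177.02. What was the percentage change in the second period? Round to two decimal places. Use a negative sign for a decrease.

41.00%

After the first period: €42,646.19 × 1.35 = €57572.3565.
Second-period multiplier: €81,177.02 ÷ €57572.3565 ≈ 1.41.
That is a change of 41.00%.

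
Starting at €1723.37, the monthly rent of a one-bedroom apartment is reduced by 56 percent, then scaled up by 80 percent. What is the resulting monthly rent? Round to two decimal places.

€1364.91

Each change multiplies by a factor: 0.44 × 1.8 = 0.792.
€1723.37 × 0.792 = €1364.90904 ≈ €1364.91.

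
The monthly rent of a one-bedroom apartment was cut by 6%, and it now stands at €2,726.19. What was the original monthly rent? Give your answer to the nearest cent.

The overall multiplier applied was 0.94.
So the original monthly rent was €2,726.19 ÷ 0.94 ≈ €2,900.20.

€2,900.20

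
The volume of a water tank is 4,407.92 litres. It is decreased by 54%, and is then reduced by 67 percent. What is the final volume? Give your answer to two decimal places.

Each change multiplies by a factor: 0.46 × 0.33 = 0.1518.
4,407.92 × 0.1518 = 669.122256 ≈ 669.12.

669.12 litres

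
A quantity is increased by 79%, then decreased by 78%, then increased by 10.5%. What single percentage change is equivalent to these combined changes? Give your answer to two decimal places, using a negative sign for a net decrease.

-56.49%

A 79% increase multiplies by 1.79.
Then a 78% decrease: 1.79 × 0.22 = 0.3938.
Then a 10.5% increase: 0.3938 × 1.105 = 0.435149.
Overall factor 0.435149, i.e. -56.49%.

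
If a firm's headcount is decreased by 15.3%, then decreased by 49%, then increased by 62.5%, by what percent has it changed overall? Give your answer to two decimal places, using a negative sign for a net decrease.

The combined multiplier is 0.847 × 0.51 × 1.625 = 0.70195125.
That corresponds to a decrease of 29.80%.

-29.80%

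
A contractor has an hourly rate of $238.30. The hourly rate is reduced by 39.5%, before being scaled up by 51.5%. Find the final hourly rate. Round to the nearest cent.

$218.42

Each change multiplies by a factor: 0.605 × 1.515 = 0.916575.
$238.30 × 0.916575 = $218.4198225 ≈ $218.42.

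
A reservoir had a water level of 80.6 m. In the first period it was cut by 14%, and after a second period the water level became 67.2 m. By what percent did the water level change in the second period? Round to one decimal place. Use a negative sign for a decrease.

After the first period: 80.6 × 0.86 = 69.316.
Second-period multiplier: 67.2 ÷ 69.316 ≈ 0.96947.
That is a change of -3.1%.

-3.1%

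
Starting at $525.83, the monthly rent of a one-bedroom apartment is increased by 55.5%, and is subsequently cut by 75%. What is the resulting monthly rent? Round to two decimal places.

$204.42

Apply the 55.5% increase: $525.83 × 1.555 = $817.66565.
75% decrease: $817.66565 × 0.25 = $204.4164125 ≈ $204.42.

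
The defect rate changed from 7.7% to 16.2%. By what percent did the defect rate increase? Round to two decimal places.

110.39%

The change is 16.2 − 7.7 = 8.5 percentage points.
Relative to the original 7.7%, that is 8.5 ÷ 7.7 ≈ 110.39%.
So the defect rate rose by 110.39%.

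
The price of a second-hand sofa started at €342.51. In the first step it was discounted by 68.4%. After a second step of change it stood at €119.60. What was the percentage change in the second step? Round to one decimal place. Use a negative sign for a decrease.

After the first step: €342.51 × 0.316 = €108.23316.
Second-step multiplier: €119.60 ÷ €108.23316 ≈ 1.10502.
That is a change of 10.5%.

10.5%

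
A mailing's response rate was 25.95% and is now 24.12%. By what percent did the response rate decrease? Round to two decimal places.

7.05%

The change is 24.12 − 25.95 = -1.83 percentage points.
Relative to the original 25.95%, that is -1.83 ÷ 25.95 ≈ -7.05%.
So the response rate fell by 7.05%.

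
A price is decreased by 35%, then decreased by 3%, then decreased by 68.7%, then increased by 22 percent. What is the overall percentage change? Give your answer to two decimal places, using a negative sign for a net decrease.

-75.92%

A 35% decrease multiplies by 0.65.
Then a 3% decrease: 0.65 × 0.97 = 0.6305.
Then a 68.7% decrease: 0.6305 × 0.313 = 0.1973465.
Then a 22% increase: 0.1973465 × 1.22 = 0.24076273.
Overall factor 0.24076273, i.e. -75.92%.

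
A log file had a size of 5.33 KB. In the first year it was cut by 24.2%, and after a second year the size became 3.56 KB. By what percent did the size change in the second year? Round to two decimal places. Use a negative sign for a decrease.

-11.88%

After the first year: 5.33 × 0.758 = 4.04014.
Second-year multiplier: 3.56 ÷ 4.04014 ≈ 0.881158.
That is a change of -11.88%.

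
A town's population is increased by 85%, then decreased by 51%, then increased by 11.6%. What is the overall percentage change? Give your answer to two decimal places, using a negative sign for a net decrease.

1.17%

An 85% increase multiplies by 1.85.
Then a 51% decrease: 1.85 × 0.49 = 0.9065.
Then an 11.6% increase: 0.9065 × 1.116 = 1.011654.
Overall factor 1.011654, i.e. 1.17%.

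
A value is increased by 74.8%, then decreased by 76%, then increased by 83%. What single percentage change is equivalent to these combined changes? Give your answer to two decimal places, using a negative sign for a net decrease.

A 74.8% increase multiplies by 1.748.
Then a 76% decrease: 1.748 × 0.24 = 0.41952.
Then an 83% increase: 0.41952 × 1.83 = 0.7677216.
Overall factor 0.7677216, i.e. -23.23%.

-23.23%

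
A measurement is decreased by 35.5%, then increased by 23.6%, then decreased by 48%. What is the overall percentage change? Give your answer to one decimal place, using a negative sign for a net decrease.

A 35.5% decrease multiplies by 0.645.
Then a 23.6% increase: 0.645 × 1.236 = 0.79722.
Then a 48% decrease: 0.79722 × 0.52 = 0.4145544.
Overall factor 0.4145544, i.e. -58.5%.

-58.5%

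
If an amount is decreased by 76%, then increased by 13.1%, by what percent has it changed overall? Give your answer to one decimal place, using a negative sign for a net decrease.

The combined multiplier is 0.24 × 1.131 = 0.27144.
That corresponds to a decrease of 72.9%.

-72.9%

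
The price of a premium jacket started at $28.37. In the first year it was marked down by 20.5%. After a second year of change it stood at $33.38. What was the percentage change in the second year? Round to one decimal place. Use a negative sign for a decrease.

After the first year: $28.37 × 0.795 = $22.55415.
Second-year multiplier: $33.38 ÷ $22.55415 ≈ 1.47999.
That is a change of 48.0%.

48.0%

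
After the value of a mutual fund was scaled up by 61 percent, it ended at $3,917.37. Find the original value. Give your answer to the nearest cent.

The overall multiplier applied was 1.61.
So the original value was $3,917.37 ÷ 1.61 ≈ $2,433.15.

$2,433.15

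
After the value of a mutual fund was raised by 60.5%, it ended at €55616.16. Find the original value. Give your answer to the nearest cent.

€34651.81

The overall multiplier applied was 1.605.
So the original value was €55616.16 ÷ 1.605 ≈ €34651.81.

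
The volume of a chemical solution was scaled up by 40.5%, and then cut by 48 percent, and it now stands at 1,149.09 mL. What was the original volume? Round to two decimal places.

Undoing the 48% decrease: 1,149.09 ÷ 0.52 ≈ 2209.788462.
Undoing the 40.5% increase: 2209.788462 ÷ 1.405 ≈ 1,572.80 mL.

1,572.80 mL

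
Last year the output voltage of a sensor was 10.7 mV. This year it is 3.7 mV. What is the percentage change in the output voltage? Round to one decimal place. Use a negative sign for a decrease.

Change: 3.7 − 10.7 = -7.0.
Relative to the original: -7.0 ÷ 10.7 ≈ -65.4%.

-65.4%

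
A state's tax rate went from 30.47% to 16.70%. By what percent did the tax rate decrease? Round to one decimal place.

The change is 16.70 − 30.47 = -13.77 percentage points.
Relative to the original 30.47%, that is -13.77 ÷ 30.47 ≈ -45.2%.
So the tax rate fell by 45.2%.

45.2%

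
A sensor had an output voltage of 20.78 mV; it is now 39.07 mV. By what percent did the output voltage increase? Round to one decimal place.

Change: 39.07 − 20.78 = 18.29.
Relative to the original: 18.29 ÷ 20.78 ≈ 88.0%.
So the output voltage increased by 88.0%.

88.0%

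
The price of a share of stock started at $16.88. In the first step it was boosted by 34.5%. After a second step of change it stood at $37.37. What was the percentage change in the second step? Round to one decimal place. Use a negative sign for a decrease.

After the first step: $16.88 × 1.345 = $22.7036.
Second-step multiplier: $37.37 ÷ $22.7036 ≈ 1.64599.
That is a change of 64.6%.

64.6%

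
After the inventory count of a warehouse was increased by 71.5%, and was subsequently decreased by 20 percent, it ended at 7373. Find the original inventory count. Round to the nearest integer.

5374

The overall multiplier applied was 1.715 × 0.8 = 1.372.
So the original inventory count was 7373 ÷ 1.372 ≈ 5374.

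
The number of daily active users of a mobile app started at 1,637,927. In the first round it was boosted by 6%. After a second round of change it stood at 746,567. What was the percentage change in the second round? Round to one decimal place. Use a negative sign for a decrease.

-57.0%

After the first round: 1,637,927 × 1.06 = 1736202.62.
Second-round multiplier: 746,567 ÷ 1736202.62 ≈ 0.43.
That is a change of -57.0%.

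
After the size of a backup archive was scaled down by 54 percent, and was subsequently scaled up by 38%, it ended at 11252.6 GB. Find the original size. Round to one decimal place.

Undoing the 38% increase: 11252.6 ÷ 1.38 ≈ 8154.057971.
Undoing the 54% decrease: 8154.057971 ÷ 0.46 ≈ 17726.2 GB.

17726.2 GB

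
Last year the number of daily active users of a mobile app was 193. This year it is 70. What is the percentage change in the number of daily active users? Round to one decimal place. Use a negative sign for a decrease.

Change: 70 − 193 = -123.
Relative to the original: -123 ÷ 193 ≈ -63.7%.

-63.7%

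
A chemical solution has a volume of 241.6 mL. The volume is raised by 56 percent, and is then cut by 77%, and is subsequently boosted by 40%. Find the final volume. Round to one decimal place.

121.4 mL

Each change multiplies by a factor: 1.56 × 0.23 × 1.4 = 0.50232.
241.6 × 0.50232 = 121.360512 ≈ 121.4.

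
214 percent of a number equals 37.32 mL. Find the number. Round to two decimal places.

37.32 mL ÷ 2.14 ≈ 17.44 mL.

17.44 mL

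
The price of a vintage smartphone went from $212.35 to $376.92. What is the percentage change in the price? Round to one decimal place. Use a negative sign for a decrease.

77.5%

Change: $376.92 − $212.35 = $164.57.
Relative to the original: $164.57 ÷ $212.35 ≈ 77.5%.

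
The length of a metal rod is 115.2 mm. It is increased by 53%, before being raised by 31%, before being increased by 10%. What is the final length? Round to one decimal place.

Each change multiplies by a factor: 1.53 × 1.31 × 1.1 = 2.20473.
115.2 × 2.20473 = 253.984896 ≈ 254.0.

254.0 mm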